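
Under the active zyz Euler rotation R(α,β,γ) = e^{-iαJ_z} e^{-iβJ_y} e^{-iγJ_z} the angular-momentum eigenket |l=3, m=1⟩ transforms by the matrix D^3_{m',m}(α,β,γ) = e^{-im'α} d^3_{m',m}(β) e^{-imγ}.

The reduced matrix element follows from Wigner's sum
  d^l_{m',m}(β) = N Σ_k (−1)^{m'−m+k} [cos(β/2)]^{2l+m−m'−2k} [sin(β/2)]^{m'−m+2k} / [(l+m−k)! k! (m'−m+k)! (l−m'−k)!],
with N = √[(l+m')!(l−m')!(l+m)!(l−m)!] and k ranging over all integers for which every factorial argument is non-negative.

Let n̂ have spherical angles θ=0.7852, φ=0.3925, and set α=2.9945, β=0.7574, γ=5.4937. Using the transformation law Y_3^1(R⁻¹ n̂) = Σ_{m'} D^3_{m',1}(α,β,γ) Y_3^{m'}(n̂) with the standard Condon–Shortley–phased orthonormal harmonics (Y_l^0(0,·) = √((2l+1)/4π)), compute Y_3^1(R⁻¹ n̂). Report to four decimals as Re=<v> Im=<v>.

Re=-0.1215 Im=-0.2813

Need the full column D^3_{m',1} for m'=−3..3 at α=2.9945, β=0.7574, γ=5.4937.
cos(β/2)=0.929146, sin(β/2)=0.369713
d^3_{-3,1}: single k=4 term ⇒ +0.062470;  D = -0.058721-0.021316i
d^3_{-2,1}: k∈[3..4] ⇒ +0.256375 -0.020296 = +0.236079;  D = +0.207709+0.112207i
d^3_{-1,1}: k∈[2..4] ⇒ +0.611246 -0.129038 +0.002554 = +0.484763;  D = -0.388132-0.290428i
d^3_{0,1}: k∈[1..3] ⇒ +0.886901 -0.421267 +0.022233 = +0.487867;  D = +0.343561+0.346381i
d^3_{1,1}: k∈[0..2] ⇒ +0.643434 -0.814995 +0.096778 = -0.074783;  D = +0.044313+0.060241i
d^3_{2,1}: k∈[0..1] ⇒ -0.809626 +0.256375 = -0.553251;  D = -0.258970-0.488898i
d^3_{3,1}: single k=0 term ⇒ +0.394558;  D = -0.131592-0.371967i
Y_3^{m'}(θ=0.7852,φ=0.3925) and Σ D·Y over m':
  (-0.0587-0.0213i)·(+0.0565-0.1362i)  (+0.2077+0.1122i)·(+0.2555-0.2553i)  (-0.3881-0.2904i)·(+0.3169-0.1312i)  (+0.3436+0.3464i)·(-0.1317+0.0000i)  (+0.0443+0.0602i)·(-0.3169-0.1312i)  (-0.2590-0.4889i)·(+0.2555+0.2553i)  (-0.1316-0.3720i)·(-0.0565-0.1362i)
Y_3^1(R⁻¹ n̂) = -0.121515-0.281333i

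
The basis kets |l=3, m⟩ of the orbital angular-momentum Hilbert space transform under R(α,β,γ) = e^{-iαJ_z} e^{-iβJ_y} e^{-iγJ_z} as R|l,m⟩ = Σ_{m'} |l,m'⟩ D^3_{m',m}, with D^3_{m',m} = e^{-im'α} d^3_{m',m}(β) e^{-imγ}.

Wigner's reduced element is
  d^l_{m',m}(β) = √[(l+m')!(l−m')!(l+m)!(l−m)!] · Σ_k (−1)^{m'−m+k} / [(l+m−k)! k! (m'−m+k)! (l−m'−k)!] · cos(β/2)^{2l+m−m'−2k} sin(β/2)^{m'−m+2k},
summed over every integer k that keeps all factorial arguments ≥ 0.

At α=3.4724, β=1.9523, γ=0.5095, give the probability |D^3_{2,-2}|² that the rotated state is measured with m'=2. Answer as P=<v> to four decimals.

P=0.1728

D^3_{2,-2}(3.4724,1.9523,0.5095) = e^{-i·2·3.4724}·d^3_{2,-2}(1.9523)·e^{-i·-2·0.5095}. Compute d first:
c=cos(1.9523/2)=0.560216, s=sin(1.9523/2)=0.828347; N=√[120·1·1·120]=120.000000
The bounds max(0,m−m')=0 and min(l+m,l−m')=1 give 2 terms
  k=0: (−1)^4·120.0000/(24)·0.5602^2·0.8283^4 = +0.738804
  k=1: (−1)^5·120.0000/(120)·0.5602^0·0.8283^6 = -0.323052
d^3_{2,-2}(1.9523) = +0.738804 -0.323052 = +0.415752
|D^3_{2,-2}|² = |d^3_{2,-2}(β)|² = (+0.415752)² = 0.172850 (the z-rotation phases have unit modulus)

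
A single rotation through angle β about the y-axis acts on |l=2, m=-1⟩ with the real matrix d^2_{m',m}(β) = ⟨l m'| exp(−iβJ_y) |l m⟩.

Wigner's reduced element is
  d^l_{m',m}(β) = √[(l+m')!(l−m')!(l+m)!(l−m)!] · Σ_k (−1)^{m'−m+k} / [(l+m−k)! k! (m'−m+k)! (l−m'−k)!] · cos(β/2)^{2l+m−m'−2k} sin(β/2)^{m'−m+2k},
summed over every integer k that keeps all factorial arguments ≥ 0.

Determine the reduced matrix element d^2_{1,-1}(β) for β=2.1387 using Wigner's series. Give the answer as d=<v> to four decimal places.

d^2_{1,-1}(β=2.1387) via Wigner's sum:
c=cos(2.1387/2)=0.480694, s=sin(2.1387/2)=0.876888; N=√[6·1·1·6]=6.000000
k∈{0,1} keeps every argument non-negative
  k=0: (−1)^2·6.0000/(2)·0.4807^2·0.8769^2 = +0.533025
  k=1: (−1)^3·6.0000/(6)·0.4807^0·0.8769^4 = -0.591258
d^2_{1,-1}(2.1387) = +0.533025 -0.591258 = -0.058233

d=-0.0582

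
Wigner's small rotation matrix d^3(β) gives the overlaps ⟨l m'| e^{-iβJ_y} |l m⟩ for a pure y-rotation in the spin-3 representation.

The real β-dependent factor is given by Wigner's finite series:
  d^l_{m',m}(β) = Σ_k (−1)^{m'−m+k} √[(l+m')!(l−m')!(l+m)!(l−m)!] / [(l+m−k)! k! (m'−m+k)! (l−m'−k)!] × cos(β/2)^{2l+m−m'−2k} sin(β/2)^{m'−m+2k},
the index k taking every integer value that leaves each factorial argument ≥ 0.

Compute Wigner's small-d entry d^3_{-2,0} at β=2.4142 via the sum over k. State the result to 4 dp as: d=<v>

d=-0.4522

d^3_{-2,0}(β=2.4142) via Wigner's sum:
c=cos(2.4142/2)=0.355731, s=sin(2.4142/2)=0.934588; N=√[1·120·6·6]=65.726707
Admissible k: 2..3 (factorial args all ≥0)
  k=2: (−1)^0·65.7267/(12)·0.3557^4·0.9346^2 = +0.076611
  k=3: (−1)^1·65.7267/(12)·0.3557^2·0.9346^4 = -0.528793
d^3_{-2,0}(2.4142) = +0.076611 -0.528793 = -0.452183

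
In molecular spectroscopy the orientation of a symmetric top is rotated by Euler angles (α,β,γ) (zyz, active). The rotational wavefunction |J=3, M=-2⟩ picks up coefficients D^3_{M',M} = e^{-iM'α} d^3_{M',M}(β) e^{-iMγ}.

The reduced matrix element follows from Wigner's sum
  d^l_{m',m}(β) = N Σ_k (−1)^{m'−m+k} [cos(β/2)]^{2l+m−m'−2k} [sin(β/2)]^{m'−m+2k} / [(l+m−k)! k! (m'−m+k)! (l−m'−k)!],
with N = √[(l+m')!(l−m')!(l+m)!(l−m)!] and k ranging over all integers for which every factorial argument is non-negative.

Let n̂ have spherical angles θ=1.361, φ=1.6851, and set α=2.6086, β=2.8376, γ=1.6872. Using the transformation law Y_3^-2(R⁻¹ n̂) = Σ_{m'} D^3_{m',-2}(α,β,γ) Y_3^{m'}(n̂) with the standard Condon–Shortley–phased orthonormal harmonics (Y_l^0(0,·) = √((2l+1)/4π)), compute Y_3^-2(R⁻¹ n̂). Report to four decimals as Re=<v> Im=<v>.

Need the full column D^3_{m',-2} for m'=−3..3 at α=2.6086, β=2.8376, γ=1.6872.
cos(β/2)=0.151412, sin(β/2)=0.988471
d^3_{-3,-2}: single k=1 term ⇒ +0.000193;  D = +0.000039-0.000189i
d^3_{-2,-2}: k∈[0..1] ⇒ +0.000012 -0.002568 = -0.002556;  D = +0.001719-0.001891i
d^3_{-1,-2}: k∈[0..1] ⇒ -0.000249 +0.021203 = +0.020954;  D = +0.020017-0.006196i
d^3_{0,-2}: k∈[0..1] ⇒ +0.002813 -0.119877 = -0.117064;  D = +0.113906+0.027008i
d^3_{1,-2}: k∈[0..1] ⇒ -0.021203 +0.451834 = +0.430631;  D = +0.310411+0.298476i
d^3_{2,-2}: k∈[0..1] ⇒ +0.109432 -0.932788 = -0.823356;  D = +0.221204+0.793085i
d^3_{3,-2}: single k=0 term ⇒ -0.349989;  D = +0.090310-0.338137i
Y_3^{m'}(θ=1.361,φ=1.6851) and Σ D·Y over m':
  (+0.0000-0.0002i)·(+0.1313+0.3676i)  (+0.0017-0.0019i)·(-0.1983+0.0461i)  (+0.0200-0.0062i)·(+0.0282+0.2459i)  (+0.1139+0.0270i)·(-0.2163+0.0000i)  (+0.3104+0.2985i)·(-0.0282+0.2459i)  (+0.2212+0.7931i)·(-0.1983-0.0461i)  (+0.0903-0.3381i)·(-0.1313+0.3676i)
Y_3^-2(R⁻¹ n̂) = +0.000293-0.022637i

Re=0.0003 Im=-0.0226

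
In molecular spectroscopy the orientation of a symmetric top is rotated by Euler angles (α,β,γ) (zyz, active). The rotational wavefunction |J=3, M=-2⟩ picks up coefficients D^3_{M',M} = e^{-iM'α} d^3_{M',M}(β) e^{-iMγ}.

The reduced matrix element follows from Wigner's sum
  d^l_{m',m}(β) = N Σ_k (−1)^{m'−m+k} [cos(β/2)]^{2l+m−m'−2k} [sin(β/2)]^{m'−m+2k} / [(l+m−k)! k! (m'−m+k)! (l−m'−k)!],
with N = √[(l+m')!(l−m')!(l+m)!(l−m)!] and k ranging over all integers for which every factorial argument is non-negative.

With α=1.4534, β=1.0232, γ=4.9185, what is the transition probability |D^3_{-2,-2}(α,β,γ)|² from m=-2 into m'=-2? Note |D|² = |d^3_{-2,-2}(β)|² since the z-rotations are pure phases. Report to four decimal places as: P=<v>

P=0.0641

Split into d^3_{-2,-2}(β=1.0232) × two z-phases.
c=cos(1.0232/2)=0.871962, s=sin(1.0232/2)=0.489573; N=√[1·120·1·120]=120.000000
Admissible k: 0..1 (factorial args all ≥0)
  k=0: (−1)^0·120.0000/(120)·0.8720^6·0.4896^0 = +0.439528
  k=1: (−1)^1·120.0000/(24)·0.8720^4·0.4896^2 = -0.692781
d^3_{-2,-2}(1.0232) = +0.439528 -0.692781 = -0.253253
|D^3_{-2,-2}|² = |d^3_{-2,-2}(β)|² = (-0.253253)² = 0.064137 (the z-rotation phases have unit modulus)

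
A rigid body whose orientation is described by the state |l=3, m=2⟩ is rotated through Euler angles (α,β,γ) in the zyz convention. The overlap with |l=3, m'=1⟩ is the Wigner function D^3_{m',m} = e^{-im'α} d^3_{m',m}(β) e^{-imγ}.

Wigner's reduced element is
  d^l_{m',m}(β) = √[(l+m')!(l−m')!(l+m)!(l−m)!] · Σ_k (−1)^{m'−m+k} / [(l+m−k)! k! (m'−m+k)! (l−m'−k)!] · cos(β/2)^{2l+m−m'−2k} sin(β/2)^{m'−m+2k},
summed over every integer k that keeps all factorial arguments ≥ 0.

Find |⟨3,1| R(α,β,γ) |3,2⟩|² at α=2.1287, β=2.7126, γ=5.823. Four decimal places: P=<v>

D^3_{1,2}(2.1287,2.7126,5.823) = e^{-i·1·2.1287}·d^3_{1,2}(2.7126)·e^{-i·2·5.823}. Compute d first:
Half-angle: c=0.212855, s=0.977084. N=√(24·2·120·1)=75.894664
Admissible k: 1..2 (factorial args all ≥0)
  k=1: (−1)^0·75.8947/(24)·0.2129^5·0.9771^1 = +0.001350
  k=2: (−1)^1·75.8947/(12)·0.2129^3·0.9771^3 = -0.056896
d^3_{1,2}(2.7126) = +0.001350 -0.056896 = -0.055546
|D^3_{1,2}|² = |d^3_{1,2}(β)|² = (-0.055546)² = 0.003085 (the z-rotation phases have unit modulus)

P=0.0031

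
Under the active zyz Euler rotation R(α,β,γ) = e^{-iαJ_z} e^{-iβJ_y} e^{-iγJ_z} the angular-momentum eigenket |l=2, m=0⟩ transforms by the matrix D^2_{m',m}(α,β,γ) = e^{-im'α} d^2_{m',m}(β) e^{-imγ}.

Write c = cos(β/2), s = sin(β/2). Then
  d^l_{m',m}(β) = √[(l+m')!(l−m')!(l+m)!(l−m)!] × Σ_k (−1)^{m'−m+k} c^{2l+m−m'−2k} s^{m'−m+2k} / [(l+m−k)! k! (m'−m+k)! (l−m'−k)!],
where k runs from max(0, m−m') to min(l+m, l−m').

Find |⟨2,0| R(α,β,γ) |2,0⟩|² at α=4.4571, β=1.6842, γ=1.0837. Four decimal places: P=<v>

P=0.2312

Split into d^2_{0,0}(β=1.6842) × two z-phases.
With c≡cos(β/2)=0.665898 and s≡sin(β/2)=0.746043, N=[2·2·2·2]^{1/2}=4.000000
k: max(0,(0)−(0))=0 … min(2+(0),2−(0))=2
  k=0: (−1)^0·4.0000/(4)·0.6659^4·0.7460^0 = +0.196621
  k=1: (−1)^1·4.0000/(1)·0.6659^2·0.7460^2 = -0.987195
  k=2: (−1)^2·4.0000/(4)·0.6659^0·0.7460^4 = +0.309782
d^2_{0,0}(1.6842) = +0.196621 -0.987195 +0.309782 = -0.480792
|D^2_{0,0}|² = |d^2_{0,0}(β)|² = (-0.480792)² = 0.231161 (the z-rotation phases have unit modulus)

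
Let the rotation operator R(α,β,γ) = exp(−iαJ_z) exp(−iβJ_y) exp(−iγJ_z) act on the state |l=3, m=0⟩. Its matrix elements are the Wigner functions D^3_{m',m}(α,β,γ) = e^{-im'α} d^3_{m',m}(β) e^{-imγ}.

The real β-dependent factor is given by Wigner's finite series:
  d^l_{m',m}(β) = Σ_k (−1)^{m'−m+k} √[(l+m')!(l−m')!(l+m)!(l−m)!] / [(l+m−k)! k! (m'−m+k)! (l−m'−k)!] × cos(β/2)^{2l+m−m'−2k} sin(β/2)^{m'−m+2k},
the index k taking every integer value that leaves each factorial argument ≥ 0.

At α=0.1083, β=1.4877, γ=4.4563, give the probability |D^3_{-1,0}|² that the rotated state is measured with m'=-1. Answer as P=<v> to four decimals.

P=0.1736

First d^3_{-1,0}(β=1.4877), then the phase factors e^{-i(-1)α} and e^{-i(0)γ}:
c=cos(1.4877/2)=0.735867, s=sin(1.4877/2)=0.677126; N=√[2·24·6·6]=41.569219
The bounds max(0,m−m')=1 and min(l+m,l−m')=3 give 3 terms
  k=1: (−1)^0·41.5692/(12)·0.7359^5·0.6771^1 = +0.506124
  k=2: (−1)^1·41.5692/(4)·0.7359^3·0.6771^3 = -1.285637
  k=3: (−1)^2·41.5692/(12)·0.7359^1·0.6771^5 = +0.362859
d^3_{-1,0}(1.4877) = +0.506124 -1.285637 +0.362859 = -0.416655
|D^3_{-1,0}|² = |d^3_{-1,0}(β)|² = (-0.416655)² = 0.173601 (the z-rotation phases have unit modulus)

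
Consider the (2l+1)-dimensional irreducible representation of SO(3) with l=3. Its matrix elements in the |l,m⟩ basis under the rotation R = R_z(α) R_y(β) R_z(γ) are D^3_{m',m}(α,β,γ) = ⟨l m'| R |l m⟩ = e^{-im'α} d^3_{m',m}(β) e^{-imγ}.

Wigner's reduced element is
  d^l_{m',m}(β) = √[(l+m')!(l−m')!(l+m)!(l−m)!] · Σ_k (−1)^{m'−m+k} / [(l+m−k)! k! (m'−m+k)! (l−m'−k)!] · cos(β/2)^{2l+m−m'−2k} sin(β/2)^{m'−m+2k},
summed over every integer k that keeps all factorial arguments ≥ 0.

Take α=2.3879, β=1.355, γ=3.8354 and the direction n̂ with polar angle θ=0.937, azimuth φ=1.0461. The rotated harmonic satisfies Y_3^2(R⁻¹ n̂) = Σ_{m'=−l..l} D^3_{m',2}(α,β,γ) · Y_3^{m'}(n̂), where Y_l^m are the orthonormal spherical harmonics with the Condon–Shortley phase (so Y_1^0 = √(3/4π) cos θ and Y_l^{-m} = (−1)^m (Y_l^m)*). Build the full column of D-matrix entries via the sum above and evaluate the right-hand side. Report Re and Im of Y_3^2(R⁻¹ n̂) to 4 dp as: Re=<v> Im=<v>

Need the full column D^3_{m',2} for m'=−3..3 at α=2.3879, β=1.355, γ=3.8354.
cos(β/2)=0.779142, sin(β/2)=0.626847
d^3_{-3,2}: single k=5 term ⇒ +0.184714;  D = +0.161469-0.089705i
d^3_{-2,2}: k∈[4..5] ⇒ +0.468652 -0.060669 = +0.407982;  D = -0.395641-0.099589i
d^3_{-1,2}: k∈[3..4] ⇒ +0.736826 -0.238465 = +0.498361;  D = +0.269146+0.419433i
d^3_{0,2}: k∈[2..3] ⇒ +0.793142 -0.513382 = +0.279760;  D = +0.050961-0.275079i
d^3_{1,2}: k∈[1..2] ⇒ +0.569175 -0.736826 = -0.167652;  D = +0.135079-0.099302i
d^3_{2,2}: k∈[0..1] ⇒ +0.223718 -0.724036 = -0.500318;  D = -0.496734-0.059780i
d^3_{3,2}: single k=0 term ⇒ -0.440881;  D = +0.283123+0.337960i
Y_3^{m'}(θ=0.937,φ=1.0461) and Σ D·Y over m':
  (+0.1615-0.0897i)·(-0.2183-0.0007i)  (-0.3956-0.0996i)·(-0.1957-0.3408i)  (+0.2691+0.4194i)·(+0.0983-0.1698i)  (+0.0510-0.2751i)·(-0.2755+0.0000i)  (+0.1351-0.0993i)·(-0.0983-0.1698i)  (-0.4967-0.0598i)·(-0.1957+0.3408i)  (+0.2831+0.3380i)·(+0.2183-0.0007i)
Y_3^2(R⁻¹ n̂) = +0.241351+0.147896i

Re=0.2414 Im=0.1479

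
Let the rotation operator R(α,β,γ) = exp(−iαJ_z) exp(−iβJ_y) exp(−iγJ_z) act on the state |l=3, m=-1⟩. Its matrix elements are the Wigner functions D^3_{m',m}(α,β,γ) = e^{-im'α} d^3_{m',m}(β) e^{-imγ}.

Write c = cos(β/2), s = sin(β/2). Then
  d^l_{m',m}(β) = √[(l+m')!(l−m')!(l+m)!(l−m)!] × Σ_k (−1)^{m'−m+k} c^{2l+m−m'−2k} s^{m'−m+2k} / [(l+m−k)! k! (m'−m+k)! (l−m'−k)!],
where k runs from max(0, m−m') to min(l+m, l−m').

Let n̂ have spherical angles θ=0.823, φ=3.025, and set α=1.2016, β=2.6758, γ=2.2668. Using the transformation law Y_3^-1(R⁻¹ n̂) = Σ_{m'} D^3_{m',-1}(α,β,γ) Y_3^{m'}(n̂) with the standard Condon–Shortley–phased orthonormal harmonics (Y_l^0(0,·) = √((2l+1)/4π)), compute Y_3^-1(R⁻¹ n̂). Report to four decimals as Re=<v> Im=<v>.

Need the full column D^3_{m',-1} for m'=−3..3 at α=1.2016, β=2.6758, γ=2.2668.
cos(β/2)=0.230797, sin(β/2)=0.973002
d^3_{-3,-1}: single k=2 term ⇒ +0.010404;  D = +0.009535-0.004162i
d^3_{-2,-1}: k∈[1..2] ⇒ +0.002015 -0.071624 = -0.069609;  D = +0.002950+0.069547i
d^3_{-1,-1}: k∈[0..2] ⇒ +0.000151 -0.021490 +0.286461 = +0.265122;  D = -0.251090-0.085110i
d^3_{0,-1}: k∈[0..2] ⇒ -0.002207 +0.117691 -0.697250 = -0.581767;  D = +0.373003-0.446454i
d^3_{1,-1}: k∈[0..2] ⇒ +0.016117 -0.381948 +0.848560 = +0.482730;  D = +0.233800+0.422333i
d^3_{2,-1}: k∈[0..1] ⇒ -0.071624 +0.636500 = +0.564875;  D = +0.559629-0.076810i
d^3_{3,-1}: single k=0 term ⇒ +0.184910;  D = +0.042659-0.179922i
Y_3^{m'}(θ=0.823,φ=3.025) and Σ D·Y over m':
  (+0.0095-0.0042i)·(-0.1545-0.0564i)  (+0.0029+0.0695i)·(+0.3635+0.0863i)  (-0.2511-0.0851i)·(-0.3088-0.0362i)  (+0.3730-0.4465i)·(-0.1746+0.0000i)  (+0.2338+0.4223i)·(+0.3088-0.0362i)  (+0.5596-0.0768i)·(+0.3635-0.0863i)  (+0.0427-0.1799i)·(+0.1545-0.0564i)
Y_3^-1(R⁻¹ n̂) = +0.283425+0.154466i

Re=0.2834 Im=0.1545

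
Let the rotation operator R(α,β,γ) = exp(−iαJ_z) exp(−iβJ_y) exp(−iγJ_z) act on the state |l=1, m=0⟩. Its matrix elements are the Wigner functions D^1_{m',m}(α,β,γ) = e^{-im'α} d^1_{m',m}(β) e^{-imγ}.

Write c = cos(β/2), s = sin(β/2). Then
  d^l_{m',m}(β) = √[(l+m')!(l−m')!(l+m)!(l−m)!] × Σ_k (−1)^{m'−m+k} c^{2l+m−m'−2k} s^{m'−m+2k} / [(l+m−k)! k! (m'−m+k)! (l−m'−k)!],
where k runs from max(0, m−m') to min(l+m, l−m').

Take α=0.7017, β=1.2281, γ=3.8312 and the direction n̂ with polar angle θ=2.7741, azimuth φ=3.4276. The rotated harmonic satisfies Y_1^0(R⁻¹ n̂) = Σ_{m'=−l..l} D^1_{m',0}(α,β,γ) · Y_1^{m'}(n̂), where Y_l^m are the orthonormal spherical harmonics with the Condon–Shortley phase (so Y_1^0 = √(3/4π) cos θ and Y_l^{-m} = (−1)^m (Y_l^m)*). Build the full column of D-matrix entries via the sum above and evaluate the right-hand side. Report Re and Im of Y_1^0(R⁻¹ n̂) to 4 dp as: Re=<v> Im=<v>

Re=-0.3045 Im=0.0000

Need the full column D^1_{m',0} for m'=−1..1 at α=0.7017, β=1.2281, γ=3.8312.
cos(β/2)=0.817321, sin(β/2)=0.576182
d^1_{-1,0}: single k=1 term ⇒ +0.665990;  D = +0.508647+0.429908i
d^1_{0,0}: k∈[0..1] ⇒ +0.668014 -0.331986 = +0.336028;  D = +0.336028+0.000000i
d^1_{1,0}: single k=0 term ⇒ -0.665990;  D = -0.508647+0.429908i
Y_1^{m'}(θ=2.7741,φ=3.4276) and Σ D·Y over m':
  (+0.5086+0.4299i)·(-0.1191+0.0350i)  (+0.3360+0.0000i)·(-0.4560+0.0000i)  (-0.5086+0.4299i)·(+0.1191+0.0350i)
Y_1^0(R⁻¹ n̂) = -0.304477+0.000000i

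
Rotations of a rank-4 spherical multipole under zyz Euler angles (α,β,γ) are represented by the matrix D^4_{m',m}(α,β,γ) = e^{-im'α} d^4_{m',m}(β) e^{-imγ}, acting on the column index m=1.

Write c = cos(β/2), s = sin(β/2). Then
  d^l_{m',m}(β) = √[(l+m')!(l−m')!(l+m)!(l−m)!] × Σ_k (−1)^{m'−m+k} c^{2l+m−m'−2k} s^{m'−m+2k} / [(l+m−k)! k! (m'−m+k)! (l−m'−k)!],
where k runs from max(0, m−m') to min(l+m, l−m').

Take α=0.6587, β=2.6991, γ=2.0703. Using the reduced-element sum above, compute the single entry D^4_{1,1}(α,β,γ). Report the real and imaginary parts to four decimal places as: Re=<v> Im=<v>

First d^4_{1,1}(β=2.6991), then the phase factors e^{-i(1)α} and e^{-i(1)γ}:
c=cos(2.6991/2)=0.219446, s=sin(2.6991/2)=0.975625; N=√[120·6·120·6]=720.000000
Admissible k: 0..3 (factorial args all ≥0)
  k=0: (−1)^0·720.0000/(720)·0.2194^8·0.9756^0 = +0.000005
  k=1: (−1)^1·720.0000/(48)·0.2194^6·0.9756^2 = -0.001594
  k=2: (−1)^2·720.0000/(24)·0.2194^4·0.9756^4 = +0.063032
  k=3: (−1)^3·720.0000/(72)·0.2194^2·0.9756^6 = -0.415290
d^4_{1,1}(2.6991) = +0.000005 -0.001594 +0.063032 -0.415290 = -0.353847
Phases: e^{-i·(1)·0.6587}=+0.790789-0.612089i, e^{-i·(1)·2.0703}=-0.478990-0.877820i ⇒ D=+0.324153+0.141887i

Re=0.3242 Im=0.1419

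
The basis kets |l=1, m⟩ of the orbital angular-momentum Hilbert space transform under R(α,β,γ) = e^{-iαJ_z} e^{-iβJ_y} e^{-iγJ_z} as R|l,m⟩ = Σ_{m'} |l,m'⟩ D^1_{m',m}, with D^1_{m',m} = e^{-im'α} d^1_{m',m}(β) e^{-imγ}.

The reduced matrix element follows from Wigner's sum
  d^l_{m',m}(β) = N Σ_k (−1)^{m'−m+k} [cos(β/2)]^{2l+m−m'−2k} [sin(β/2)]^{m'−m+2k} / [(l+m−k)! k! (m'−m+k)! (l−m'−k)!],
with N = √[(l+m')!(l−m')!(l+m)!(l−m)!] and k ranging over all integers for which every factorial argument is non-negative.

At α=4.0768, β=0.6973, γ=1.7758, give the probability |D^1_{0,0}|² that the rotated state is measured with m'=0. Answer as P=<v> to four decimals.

P=0.5876

First d^1_{0,0}(β=0.6973), then the phase factors e^{-i(0)α} and e^{-i(0)γ}:
With c≡cos(β/2)=0.939835 and s≡sin(β/2)=0.341629, N=[1·1·1·1]^{1/2}=1.000000
k∈{0,1} keeps every argument non-negative
  k=0: (−1)^0·1.0000/(1)·0.9398^2·0.3416^0 = +0.883289
  k=1: (−1)^1·1.0000/(1)·0.9398^0·0.3416^2 = -0.116711
d^1_{0,0}(0.6973) = +0.883289 -0.116711 = +0.766579
|D^1_{0,0}|² = |d^1_{0,0}(β)|² = (+0.766579)² = 0.587643 (the z-rotation phases have unit modulus)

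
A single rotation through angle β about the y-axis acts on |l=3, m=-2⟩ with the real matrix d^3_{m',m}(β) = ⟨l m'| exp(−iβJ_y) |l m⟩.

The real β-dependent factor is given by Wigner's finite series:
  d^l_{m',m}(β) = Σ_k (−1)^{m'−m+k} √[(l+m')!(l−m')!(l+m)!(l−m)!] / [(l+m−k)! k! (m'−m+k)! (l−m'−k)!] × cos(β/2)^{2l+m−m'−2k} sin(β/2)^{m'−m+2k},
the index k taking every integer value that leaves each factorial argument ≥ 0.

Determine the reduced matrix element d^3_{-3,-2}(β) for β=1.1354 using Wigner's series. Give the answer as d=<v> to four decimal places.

d^3_{-3,-2}(β=1.1354) via Wigner's sum:
Half-angle: c=0.843140, s=0.537694. N=√(1·720·1·120)=293.938769
The bounds max(0,m−m')=1 and min(l+m,l−m')=1 give 1 term
  k=1: (−1)^0·293.9388/(120)·0.8431^5·0.5377^1 = +0.561189
d^3_{-3,-2}(1.1354) = +0.561189

d=0.5612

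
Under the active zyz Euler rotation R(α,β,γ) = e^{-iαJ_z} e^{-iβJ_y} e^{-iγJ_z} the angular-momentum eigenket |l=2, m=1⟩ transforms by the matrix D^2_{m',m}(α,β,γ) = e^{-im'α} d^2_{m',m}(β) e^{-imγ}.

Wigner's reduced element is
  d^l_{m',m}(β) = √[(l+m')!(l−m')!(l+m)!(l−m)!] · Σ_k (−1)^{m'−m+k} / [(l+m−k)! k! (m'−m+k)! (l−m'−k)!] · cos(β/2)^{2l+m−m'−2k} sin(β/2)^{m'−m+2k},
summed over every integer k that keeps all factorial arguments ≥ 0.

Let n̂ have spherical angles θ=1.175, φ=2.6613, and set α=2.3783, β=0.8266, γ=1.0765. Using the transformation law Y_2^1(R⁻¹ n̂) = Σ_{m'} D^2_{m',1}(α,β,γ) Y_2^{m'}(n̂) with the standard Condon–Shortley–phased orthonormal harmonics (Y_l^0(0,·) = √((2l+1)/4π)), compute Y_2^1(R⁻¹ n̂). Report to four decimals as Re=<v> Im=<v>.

Need the full column D^2_{m',1} for m'=−2..2 at α=2.3783, β=0.8266, γ=1.0765.
cos(β/2)=0.915800, sin(β/2)=0.401634
d^2_{-2,1}: single k=3 term ⇒ +0.118665;  D = -0.101871-0.060858i
d^2_{-1,1}: k∈[2..3] ⇒ +0.405866 -0.026021 = +0.379846;  D = +0.100949+0.366186i
d^2_{0,1}: k∈[1..2] ⇒ +0.755628 -0.145334 = +0.610294;  D = +0.289531-0.537244i
d^2_{1,1}: k∈[0..1] ⇒ +0.703402 -0.405866 = +0.297535;  D = -0.283060+0.091674i
d^2_{2,1}: single k=0 term ⇒ -0.616968;  D = -0.555524-0.268407i
Y_2^{m'}(θ=1.175,φ=2.6613) and Σ D·Y over m':
  (-0.1019-0.0609i)·(+0.1884+0.2695i)  (+0.1009+0.3662i)·(-0.2437-0.1270i)  (+0.2895-0.5372i)·(-0.1747+0.0000i)  (-0.2831+0.0917i)·(+0.2437-0.1270i)  (-0.5555-0.2684i)·(+0.1884-0.2695i)
Y_2^1(R⁻¹ n̂) = -0.265872+0.110314i

Re=-0.2659 Im=0.1103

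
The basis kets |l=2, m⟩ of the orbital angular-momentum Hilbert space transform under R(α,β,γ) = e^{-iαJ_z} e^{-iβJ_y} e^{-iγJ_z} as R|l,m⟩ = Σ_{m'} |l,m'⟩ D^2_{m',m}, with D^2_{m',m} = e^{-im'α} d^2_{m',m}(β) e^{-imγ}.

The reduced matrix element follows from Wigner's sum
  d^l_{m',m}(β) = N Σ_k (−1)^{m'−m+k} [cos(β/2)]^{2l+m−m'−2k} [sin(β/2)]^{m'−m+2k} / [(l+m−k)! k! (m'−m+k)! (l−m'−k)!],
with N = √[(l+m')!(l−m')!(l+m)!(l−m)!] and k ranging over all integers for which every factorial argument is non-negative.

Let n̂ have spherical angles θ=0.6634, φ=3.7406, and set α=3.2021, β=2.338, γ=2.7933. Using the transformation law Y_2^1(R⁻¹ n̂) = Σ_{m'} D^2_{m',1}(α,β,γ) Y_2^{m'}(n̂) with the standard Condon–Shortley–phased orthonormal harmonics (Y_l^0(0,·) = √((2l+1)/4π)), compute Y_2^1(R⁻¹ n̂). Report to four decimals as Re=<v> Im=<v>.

Need the full column D^2_{m',1} for m'=−2..2 at α=3.2021, β=2.338, γ=2.7933.
cos(β/2)=0.391072, sin(β/2)=0.920360
d^2_{-2,1}: single k=3 term ⇒ +0.609762;  D = -0.543835-0.275776i
d^2_{-1,1}: k∈[2..3] ⇒ +0.388643 -0.717515 = -0.328872;  D = -0.301772-0.130729i
d^2_{0,1}: k∈[1..2] ⇒ +0.134836 -0.746803 = -0.611967;  D = +0.575223+0.208860i
d^2_{1,1}: k∈[0..1] ⇒ +0.023390 -0.388643 = -0.365253;  D = -0.350232-0.103670i
d^2_{2,1}: single k=0 term ⇒ -0.110093;  D = +0.107262+0.024807i
Y_2^{m'}(θ=0.6634,φ=3.7406) and Σ D·Y over m':
  (-0.5438-0.2758i)·(+0.0533-0.1364i)  (-0.3018-0.1307i)·(-0.3096+0.2113i)  (+0.5752+0.2089i)·(+0.2720+0.0000i)  (-0.3502-0.1037i)·(+0.3096+0.2113i)  (+0.1073+0.0248i)·(+0.0533+0.1364i)
Y_2^1(R⁻¹ n̂) = +0.126693+0.002822i

Re=0.1267 Im=0.0028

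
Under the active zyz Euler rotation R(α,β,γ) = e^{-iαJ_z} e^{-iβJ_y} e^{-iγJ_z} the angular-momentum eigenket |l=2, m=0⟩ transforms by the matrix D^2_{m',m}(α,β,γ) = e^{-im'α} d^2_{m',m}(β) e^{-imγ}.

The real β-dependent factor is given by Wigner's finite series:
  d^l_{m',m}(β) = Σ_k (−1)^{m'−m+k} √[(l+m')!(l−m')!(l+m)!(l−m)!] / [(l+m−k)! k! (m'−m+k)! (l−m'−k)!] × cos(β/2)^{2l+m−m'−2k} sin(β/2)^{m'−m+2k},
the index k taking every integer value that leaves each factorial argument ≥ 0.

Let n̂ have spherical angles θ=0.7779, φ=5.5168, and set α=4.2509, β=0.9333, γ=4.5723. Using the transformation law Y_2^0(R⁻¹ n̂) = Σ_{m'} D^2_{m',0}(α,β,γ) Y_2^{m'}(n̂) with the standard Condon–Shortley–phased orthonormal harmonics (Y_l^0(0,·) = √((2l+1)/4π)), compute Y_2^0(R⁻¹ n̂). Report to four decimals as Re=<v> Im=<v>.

Re=0.0177 Im=0.0000

Need the full column D^2_{m',0} for m'=−2..2 at α=4.2509, β=0.9333, γ=4.5723.
cos(β/2)=0.893080, sin(β/2)=0.449897
d^2_{-2,0}: single k=2 term ⇒ +0.395442;  D = -0.238629+0.315326i
d^2_{-1,0}: k∈[1..2] ⇒ +0.784983 -0.199207 = +0.585776;  D = -0.260835-0.524498i
d^2_{0,0}: k∈[0..2] ⇒ +0.636154 -0.645754 +0.040969 = +0.031368;  D = +0.031368+0.000000i
d^2_{1,0}: k∈[0..1] ⇒ -0.784983 +0.199207 = -0.585776;  D = +0.260835-0.524498i
d^2_{2,0}: single k=0 term ⇒ +0.395442;  D = -0.238629-0.315326i
Y_2^{m'}(θ=0.7779,φ=5.5168) and Σ D·Y over m':
  (-0.2386+0.3153i)·(+0.0072+0.1901i)  (-0.2608-0.5245i)·(+0.2782+0.2679i)  (+0.0314+0.0000i)·(+0.1648+0.0000i)  (+0.2608-0.5245i)·(-0.2782+0.2679i)  (-0.2386-0.3153i)·(+0.0072-0.1901i)
Y_2^0(R⁻¹ n̂) = +0.017663+0.000000i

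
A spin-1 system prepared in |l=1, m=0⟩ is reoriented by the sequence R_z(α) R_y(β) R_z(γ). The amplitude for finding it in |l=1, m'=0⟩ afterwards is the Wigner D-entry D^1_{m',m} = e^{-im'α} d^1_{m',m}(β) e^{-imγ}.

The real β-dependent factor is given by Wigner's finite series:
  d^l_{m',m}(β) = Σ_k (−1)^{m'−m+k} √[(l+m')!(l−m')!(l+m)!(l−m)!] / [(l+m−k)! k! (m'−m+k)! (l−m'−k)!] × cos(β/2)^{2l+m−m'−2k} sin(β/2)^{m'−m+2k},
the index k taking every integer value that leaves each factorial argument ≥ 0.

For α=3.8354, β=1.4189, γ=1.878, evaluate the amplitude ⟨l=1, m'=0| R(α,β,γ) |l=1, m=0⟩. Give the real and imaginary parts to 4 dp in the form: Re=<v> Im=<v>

First d^1_{0,0}(β=1.4189), then the phase factors e^{-i(0)α} and e^{-i(0)γ}:
With c≡cos(β/2)=0.758720 and s≡sin(β/2)=0.651417, N=[1·1·1·1]^{1/2}=1.000000
k: max(0,(0)−(0))=0 … min(1+(0),1−(0))=1
  k=0: (−1)^0·1.0000/(1)·0.7587^2·0.6514^0 = +0.575656
  k=1: (−1)^1·1.0000/(1)·0.7587^0·0.6514^2 = -0.424344
d^1_{0,0}(1.4189) = +0.575656 -0.424344 = +0.151313
D = (+1.000000+0.000000i)·(+0.151313)·(+1.000000+0.000000i) = +0.151313+0.000000i

Re=0.1513 Im=0.0000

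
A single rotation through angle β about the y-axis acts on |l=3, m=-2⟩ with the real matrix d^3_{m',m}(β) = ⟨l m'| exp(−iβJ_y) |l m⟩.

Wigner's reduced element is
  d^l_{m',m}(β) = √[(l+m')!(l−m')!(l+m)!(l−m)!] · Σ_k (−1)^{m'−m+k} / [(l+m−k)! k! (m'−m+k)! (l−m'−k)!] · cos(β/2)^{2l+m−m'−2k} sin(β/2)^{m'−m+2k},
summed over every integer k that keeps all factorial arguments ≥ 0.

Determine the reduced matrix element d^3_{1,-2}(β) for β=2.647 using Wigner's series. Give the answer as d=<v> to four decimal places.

d^3_{1,-2}(β=2.647) via Wigner's sum:
With c≡cos(β/2)=0.244783 and s≡sin(β/2)=0.969578, N=[24·2·1·120]^{1/2}=75.894664
The bounds max(0,m−m')=0 and min(l+m,l−m')=1 give 2 terms
  k=0: (−1)^3·75.8947/(12)·0.2448^3·0.9696^3 = -0.084552
  k=1: (−1)^4·75.8947/(24)·0.2448^1·0.9696^5 = +0.663278
d^3_{1,-2}(2.647) = -0.084552 +0.663278 = +0.578726

d=0.5787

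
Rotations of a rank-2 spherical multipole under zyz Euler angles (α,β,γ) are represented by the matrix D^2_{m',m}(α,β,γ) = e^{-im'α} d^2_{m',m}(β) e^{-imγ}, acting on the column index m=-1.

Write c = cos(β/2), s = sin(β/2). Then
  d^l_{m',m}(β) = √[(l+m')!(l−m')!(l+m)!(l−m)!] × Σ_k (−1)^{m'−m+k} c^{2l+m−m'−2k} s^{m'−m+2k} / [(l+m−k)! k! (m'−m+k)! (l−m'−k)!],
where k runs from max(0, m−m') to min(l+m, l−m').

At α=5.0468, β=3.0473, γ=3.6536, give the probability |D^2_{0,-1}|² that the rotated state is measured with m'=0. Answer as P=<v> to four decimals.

P=0.0132

First d^2_{0,-1}(β=3.0473), then the phase factors e^{-i(0)α} and e^{-i(-1)γ}:
c=cos(3.0473/2)=0.047129, s=sin(3.0473/2)=0.998889; N=√[2·2·1·6]=4.898979
k∈{0,1} keeps every argument non-negative
  k=0: (−1)^1·4.8990/(2)·0.0471^3·0.9989^1 = -0.000256
  k=1: (−1)^2·4.8990/(2)·0.0471^1·0.9989^3 = +0.115057
d^2_{0,-1}(3.0473) = -0.000256 +0.115057 = +0.114801
|D^2_{0,-1}|² = |d^2_{0,-1}(β)|² = (+0.114801)² = 0.013179 (the z-rotation phases have unit modulus)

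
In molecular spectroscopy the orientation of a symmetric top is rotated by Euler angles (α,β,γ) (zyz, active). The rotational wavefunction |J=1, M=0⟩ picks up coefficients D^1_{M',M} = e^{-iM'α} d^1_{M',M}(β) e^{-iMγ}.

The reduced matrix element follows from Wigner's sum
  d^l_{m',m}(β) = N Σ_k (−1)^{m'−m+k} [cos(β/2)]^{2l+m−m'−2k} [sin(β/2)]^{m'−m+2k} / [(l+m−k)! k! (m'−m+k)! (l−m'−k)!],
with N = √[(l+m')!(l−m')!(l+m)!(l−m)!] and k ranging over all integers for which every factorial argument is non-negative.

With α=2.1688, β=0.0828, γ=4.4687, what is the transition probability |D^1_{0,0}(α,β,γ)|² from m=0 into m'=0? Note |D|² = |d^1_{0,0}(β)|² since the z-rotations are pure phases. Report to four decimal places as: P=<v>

P=0.9932

D^1_{0,0}(2.1688,0.0828,4.4687) = e^{-i·0·2.1688}·d^1_{0,0}(0.0828)·e^{-i·0·4.4687}. Compute d first:
Half-angle: c=0.999143, s=0.041388. N=√(1·1·1·1)=1.000000
k: max(0,(0)−(0))=0 … min(1+(0),1−(0))=1
  k=0: (−1)^0·1.0000/(1)·0.9991^2·0.0414^0 = +0.998287
  k=1: (−1)^1·1.0000/(1)·0.9991^0·0.0414^2 = -0.001713
d^1_{0,0}(0.0828) = +0.998287 -0.001713 = +0.996574
|D^1_{0,0}|² = |d^1_{0,0}(β)|² = (+0.996574)² = 0.993160 (the z-rotation phases have unit modulus)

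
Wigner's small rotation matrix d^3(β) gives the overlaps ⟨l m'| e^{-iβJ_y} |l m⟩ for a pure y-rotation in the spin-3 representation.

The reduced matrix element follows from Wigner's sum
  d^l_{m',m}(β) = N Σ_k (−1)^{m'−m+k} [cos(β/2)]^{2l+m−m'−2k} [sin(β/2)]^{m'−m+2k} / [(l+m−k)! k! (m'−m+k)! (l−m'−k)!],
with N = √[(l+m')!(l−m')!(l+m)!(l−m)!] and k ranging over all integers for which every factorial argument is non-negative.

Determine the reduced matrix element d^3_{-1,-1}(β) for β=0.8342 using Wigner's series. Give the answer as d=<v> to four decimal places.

d=-0.1982

d^3_{-1,-1}(β=0.8342) via Wigner's sum:
c=cos(0.8342/2)=0.914268, s=sin(0.8342/2)=0.405111; N=√[2·24·2·24]=48.000000
The bounds max(0,m−m')=0 and min(l+m,l−m')=2 give 3 terms
  k=0: (−1)^0·48.0000/(48)·0.9143^6·0.4051^0 = +0.584036
  k=1: (−1)^1·48.0000/(6)·0.9143^4·0.4051^2 = -0.917341
  k=2: (−1)^2·48.0000/(8)·0.9143^2·0.4051^4 = +0.135081
d^3_{-1,-1}(0.8342) = +0.584036 -0.917341 +0.135081 = -0.198224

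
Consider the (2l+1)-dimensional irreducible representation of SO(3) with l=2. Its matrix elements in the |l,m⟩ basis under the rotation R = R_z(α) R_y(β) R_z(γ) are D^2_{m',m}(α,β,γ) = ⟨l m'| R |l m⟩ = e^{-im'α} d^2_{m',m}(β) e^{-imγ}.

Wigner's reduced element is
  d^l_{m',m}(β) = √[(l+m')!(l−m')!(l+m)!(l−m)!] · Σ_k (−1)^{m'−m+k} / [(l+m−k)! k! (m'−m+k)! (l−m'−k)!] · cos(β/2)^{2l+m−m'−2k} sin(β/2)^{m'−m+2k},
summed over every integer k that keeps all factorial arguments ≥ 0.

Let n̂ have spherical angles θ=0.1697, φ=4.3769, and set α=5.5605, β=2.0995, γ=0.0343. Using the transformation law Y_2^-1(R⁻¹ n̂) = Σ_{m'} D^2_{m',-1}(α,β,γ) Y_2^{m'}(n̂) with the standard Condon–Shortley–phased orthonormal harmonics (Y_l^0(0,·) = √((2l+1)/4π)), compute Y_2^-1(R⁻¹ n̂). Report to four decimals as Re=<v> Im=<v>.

Re=0.3033 Im=-0.0430

Need the full column D^2_{m',-1} for m'=−2..2 at α=5.5605, β=2.0995, γ=0.0343.
cos(β/2)=0.497788, sin(β/2)=0.867299
d^2_{-2,-1}: single k=1 term ⇒ +0.213960;  D = +0.034030-0.211236i
d^2_{-1,-1}: k∈[0..1] ⇒ +0.061401 -0.559175 = -0.497773;  D = -0.384417+0.316231i
d^2_{0,-1}: k∈[0..1] ⇒ -0.262046 +0.795474 = +0.533428;  D = +0.533115+0.018293i
d^2_{1,-1}: k∈[0..1] ⇒ +0.559175 -0.565816 = -0.006641;  D = -0.004828-0.004561i
d^2_{2,-1}: single k=0 term ⇒ -0.649502;  D = -0.059104-0.646807i
Y_2^{m'}(θ=0.1697,φ=4.3769) and Σ D·Y over m':
  (+0.0340-0.2112i)·(-0.0086-0.0069i)  (-0.3844+0.3162i)·(-0.0423+0.1214i)  (+0.5331+0.0183i)·(+0.6038+0.0000i)  (-0.0048-0.0046i)·(+0.0423+0.1214i)  (-0.0591-0.6468i)·(-0.0086+0.0069i)
Y_2^-1(R⁻¹ n̂) = +0.303318-0.043036i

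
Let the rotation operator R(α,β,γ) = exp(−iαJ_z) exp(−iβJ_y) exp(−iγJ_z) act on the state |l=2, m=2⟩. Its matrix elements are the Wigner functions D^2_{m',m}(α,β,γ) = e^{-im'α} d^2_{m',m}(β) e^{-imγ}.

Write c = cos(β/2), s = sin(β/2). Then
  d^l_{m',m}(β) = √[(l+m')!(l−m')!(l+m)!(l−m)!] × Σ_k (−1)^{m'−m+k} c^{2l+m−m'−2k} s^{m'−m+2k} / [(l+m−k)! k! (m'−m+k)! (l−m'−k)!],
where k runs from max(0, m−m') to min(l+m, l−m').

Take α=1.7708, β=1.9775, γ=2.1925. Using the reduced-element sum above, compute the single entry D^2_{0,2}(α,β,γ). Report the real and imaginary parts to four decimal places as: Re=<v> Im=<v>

Re=-0.1661 Im=0.4891

D^2_{0,2}(1.7708,1.9775,2.1925) = e^{-i·0·1.7708}·d^2_{0,2}(1.9775)·e^{-i·2·2.1925}. Compute d first:
Half-angle: c=0.549734, s=0.835339. N=√(2·2·24·1)=9.797959
The bounds max(0,m−m')=2 and min(l+m,l−m')=2 give 1 term
  k=2: (−1)^0·9.7980/(4)·0.5497^2·0.8353^2 = +0.516544
d^2_{0,2}(1.9775) = +0.516544
D = (+1.000000+0.000000i)·(+0.516544)·(-0.321572+0.946885i) = -0.166106+0.489108i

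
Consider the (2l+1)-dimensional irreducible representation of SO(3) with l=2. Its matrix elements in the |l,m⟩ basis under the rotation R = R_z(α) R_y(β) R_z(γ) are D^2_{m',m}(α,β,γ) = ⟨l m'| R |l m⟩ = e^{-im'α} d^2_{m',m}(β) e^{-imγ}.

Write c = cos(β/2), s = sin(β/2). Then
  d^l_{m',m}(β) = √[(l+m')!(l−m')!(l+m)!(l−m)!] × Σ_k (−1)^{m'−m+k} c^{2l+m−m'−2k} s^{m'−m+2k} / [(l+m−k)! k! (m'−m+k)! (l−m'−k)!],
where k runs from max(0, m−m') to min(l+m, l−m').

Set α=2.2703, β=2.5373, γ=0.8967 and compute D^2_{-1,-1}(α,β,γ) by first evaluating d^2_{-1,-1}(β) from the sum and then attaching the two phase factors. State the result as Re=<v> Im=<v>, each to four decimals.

D^2_{-1,-1}(2.2703,2.5373,0.8967) = e^{-i·-1·2.2703}·d^2_{-1,-1}(2.5373)·e^{-i·-1·0.8967}. Compute d first:
With c≡cos(β/2)=0.297570 and s≡sin(β/2)=0.954700, N=[1·6·1·6]^{1/2}=6.000000
k∈{0,1} keeps every argument non-negative
  k=0: (−1)^0·6.0000/(6)·0.2976^4·0.9547^0 = +0.007841
  k=1: (−1)^1·6.0000/(2)·0.2976^2·0.9547^2 = -0.242122
d^2_{-1,-1}(2.5373) = +0.007841 -0.242122 = -0.234281
D = (-0.643838+0.765162i)·(-0.234281)·(+0.624192+0.781271i) = +0.234205+0.005952i

Re=0.2342 Im=0.0060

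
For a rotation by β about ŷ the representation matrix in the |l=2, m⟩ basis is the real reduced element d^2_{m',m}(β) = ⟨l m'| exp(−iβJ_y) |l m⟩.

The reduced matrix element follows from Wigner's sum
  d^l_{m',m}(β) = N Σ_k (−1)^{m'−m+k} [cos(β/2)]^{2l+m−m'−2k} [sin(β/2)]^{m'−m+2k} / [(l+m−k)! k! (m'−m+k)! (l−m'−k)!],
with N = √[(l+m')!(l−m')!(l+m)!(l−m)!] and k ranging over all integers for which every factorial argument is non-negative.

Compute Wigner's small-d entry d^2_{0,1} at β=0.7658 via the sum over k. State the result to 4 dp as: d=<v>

d^2_{0,1}(β=0.7658) via Wigner's sum:
Half-angle: c=0.927585, s=0.373612. N=√(2·2·6·1)=4.898979
k: max(0,(1)−(0))=1 … min(2+(1),2−(0))=2
  k=1: (−1)^0·4.8990/(2)·0.9276^3·0.3736^1 = +0.730395
  k=2: (−1)^1·4.8990/(2)·0.9276^1·0.3736^3 = -0.118493
d^2_{0,1}(0.7658) = +0.730395 -0.118493 = +0.611902

d=0.6119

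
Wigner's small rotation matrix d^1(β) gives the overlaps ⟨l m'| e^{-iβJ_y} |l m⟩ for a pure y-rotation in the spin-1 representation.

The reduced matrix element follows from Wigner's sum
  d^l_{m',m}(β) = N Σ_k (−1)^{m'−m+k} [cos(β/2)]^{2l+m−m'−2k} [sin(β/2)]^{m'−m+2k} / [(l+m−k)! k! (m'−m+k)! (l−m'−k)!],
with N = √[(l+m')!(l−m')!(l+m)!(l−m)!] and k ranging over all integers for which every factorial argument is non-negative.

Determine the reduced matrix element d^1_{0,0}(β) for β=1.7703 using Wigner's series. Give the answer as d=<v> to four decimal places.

d^1_{0,0}(β=1.7703) via Wigner's sum:
With c≡cos(β/2)=0.633173 and s≡sin(β/2)=0.774010, N=[1·1·1·1]^{1/2}=1.000000
k∈{0,1} keeps every argument non-negative
  k=0: (−1)^0·1.0000/(1)·0.6332^2·0.7740^0 = +0.400909
  k=1: (−1)^1·1.0000/(1)·0.6332^0·0.7740^2 = -0.599091
d^1_{0,0}(1.7703) = +0.400909 -0.599091 = -0.198183

d=-0.1982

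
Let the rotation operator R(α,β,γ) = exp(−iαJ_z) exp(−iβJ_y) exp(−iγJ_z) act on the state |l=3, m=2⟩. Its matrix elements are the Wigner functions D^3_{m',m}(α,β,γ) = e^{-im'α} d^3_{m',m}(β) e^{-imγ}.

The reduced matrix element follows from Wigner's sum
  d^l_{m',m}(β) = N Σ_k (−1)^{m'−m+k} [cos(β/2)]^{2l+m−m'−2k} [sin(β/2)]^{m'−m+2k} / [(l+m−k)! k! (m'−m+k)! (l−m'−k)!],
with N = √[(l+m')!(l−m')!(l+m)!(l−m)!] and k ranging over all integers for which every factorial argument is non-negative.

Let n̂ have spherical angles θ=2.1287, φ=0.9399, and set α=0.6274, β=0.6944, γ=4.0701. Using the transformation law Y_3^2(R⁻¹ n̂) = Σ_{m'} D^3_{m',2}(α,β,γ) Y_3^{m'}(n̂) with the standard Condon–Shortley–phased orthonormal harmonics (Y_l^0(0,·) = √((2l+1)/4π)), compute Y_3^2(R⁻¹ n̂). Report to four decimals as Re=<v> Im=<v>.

Re=0.0269 Im=-0.1075

Need the full column D^3_{m',2} for m'=−3..3 at α=0.6274, β=0.6944, γ=4.0701.
cos(β/2)=0.940329, sin(β/2)=0.340266
d^3_{-3,2}: single k=5 term ⇒ +0.010506;  D = +0.010503+0.000265i
d^3_{-2,2}: k∈[4..5] ⇒ +0.059266 -0.001552 = +0.057714;  D = +0.047561-0.032693i
d^3_{-1,2}: k∈[3..4] ⇒ +0.207170 -0.013564 = +0.193606;  D = +0.064781-0.182447i
d^3_{0,2}: k∈[2..3] ⇒ +0.495813 -0.064923 = +0.430890;  D = -0.121652-0.413361i
d^3_{1,2}: k∈[1..2] ⇒ +0.791076 -0.207170 = +0.583907;  D = -0.462290-0.356700i
d^3_{2,2}: k∈[0..1] ⇒ +0.691320 -0.452613 = +0.238707;  D = -0.238601-0.007107i
d^3_{3,2}: single k=0 term ⇒ -0.612765;  D = +0.506558-0.344790i
Y_3^{m'}(θ=2.1287,φ=0.9399) and Σ D·Y over m':
  (+0.0105+0.0003i)·(-0.2417-0.0806i)  (+0.0476-0.0327i)·(+0.1184+0.3710i)  (+0.0648-0.1824i)·(+0.0649-0.0889i)  (-0.1217-0.4134i)·(+0.3158+0.0000i)  (-0.4623-0.3567i)·(-0.0649-0.0889i)  (-0.2386-0.0071i)·(+0.1184-0.3710i)  (+0.5066-0.3448i)·(+0.2417-0.0806i)
Y_3^2(R⁻¹ n̂) = +0.026865-0.107536i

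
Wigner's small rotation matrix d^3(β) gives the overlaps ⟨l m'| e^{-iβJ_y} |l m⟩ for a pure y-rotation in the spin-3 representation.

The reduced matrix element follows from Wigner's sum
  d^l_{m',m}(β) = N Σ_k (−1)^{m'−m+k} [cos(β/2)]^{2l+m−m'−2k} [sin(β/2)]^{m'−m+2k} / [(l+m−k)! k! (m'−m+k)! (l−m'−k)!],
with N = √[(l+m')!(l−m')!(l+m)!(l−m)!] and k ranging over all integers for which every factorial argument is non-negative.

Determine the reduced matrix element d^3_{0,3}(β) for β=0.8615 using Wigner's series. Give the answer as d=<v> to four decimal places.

d^3_{0,3}(β=0.8615) via Wigner's sum:
Half-angle: c=0.908653, s=0.417552. N=√(6·6·720·1)=160.996894
k: max(0,(3)−(0))=3 … min(3+(3),3−(0))=3
  k=3: (−1)^0·160.9969/(36)·0.9087^3·0.4176^3 = +0.244254
d^3_{0,3}(0.8615) = +0.244254

d=0.2443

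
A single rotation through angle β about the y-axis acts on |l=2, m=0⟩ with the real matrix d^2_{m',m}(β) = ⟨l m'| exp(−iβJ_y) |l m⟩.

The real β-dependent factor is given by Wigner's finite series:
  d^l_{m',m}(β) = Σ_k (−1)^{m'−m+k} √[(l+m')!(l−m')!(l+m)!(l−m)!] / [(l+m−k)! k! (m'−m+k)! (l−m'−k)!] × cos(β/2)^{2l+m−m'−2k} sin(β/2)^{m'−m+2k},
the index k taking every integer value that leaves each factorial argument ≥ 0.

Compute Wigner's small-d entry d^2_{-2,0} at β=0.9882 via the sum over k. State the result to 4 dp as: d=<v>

d=0.4270

d^2_{-2,0}(β=0.9882) via Wigner's sum:
With c≡cos(β/2)=0.880396 and s≡sin(β/2)=0.474239, N=[1·24·2·2]^{1/2}=9.797959
k∈{2} keeps every argument non-negative
  k=2: (−1)^0·9.7980/(4)·0.8804^2·0.4742^2 = +0.426999
d^2_{-2,0}(0.9882) = +0.426999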